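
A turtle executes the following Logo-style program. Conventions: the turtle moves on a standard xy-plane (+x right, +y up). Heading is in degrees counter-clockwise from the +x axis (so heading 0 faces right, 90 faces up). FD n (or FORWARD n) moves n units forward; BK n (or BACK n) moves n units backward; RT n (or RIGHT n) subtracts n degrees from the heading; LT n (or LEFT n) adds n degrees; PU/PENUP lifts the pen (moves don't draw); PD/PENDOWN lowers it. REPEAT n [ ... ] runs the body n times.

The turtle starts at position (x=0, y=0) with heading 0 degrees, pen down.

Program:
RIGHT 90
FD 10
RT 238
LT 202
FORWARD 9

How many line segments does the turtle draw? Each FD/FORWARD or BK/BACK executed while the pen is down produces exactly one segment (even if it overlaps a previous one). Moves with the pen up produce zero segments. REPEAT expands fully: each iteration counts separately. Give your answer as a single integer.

Executing turtle program step by step:
Start: pos=(0,0), heading=0, pen down
RT 90: heading 0 -> 270
FD 10: (0,0) -> (0,-10) [heading=270, draw]
RT 238: heading 270 -> 32
LT 202: heading 32 -> 234
FD 9: (0,-10) -> (-5.29,-17.281) [heading=234, draw]
Final: pos=(-5.29,-17.281), heading=234, 2 segment(s) drawn
Segments drawn: 2

Answer: 2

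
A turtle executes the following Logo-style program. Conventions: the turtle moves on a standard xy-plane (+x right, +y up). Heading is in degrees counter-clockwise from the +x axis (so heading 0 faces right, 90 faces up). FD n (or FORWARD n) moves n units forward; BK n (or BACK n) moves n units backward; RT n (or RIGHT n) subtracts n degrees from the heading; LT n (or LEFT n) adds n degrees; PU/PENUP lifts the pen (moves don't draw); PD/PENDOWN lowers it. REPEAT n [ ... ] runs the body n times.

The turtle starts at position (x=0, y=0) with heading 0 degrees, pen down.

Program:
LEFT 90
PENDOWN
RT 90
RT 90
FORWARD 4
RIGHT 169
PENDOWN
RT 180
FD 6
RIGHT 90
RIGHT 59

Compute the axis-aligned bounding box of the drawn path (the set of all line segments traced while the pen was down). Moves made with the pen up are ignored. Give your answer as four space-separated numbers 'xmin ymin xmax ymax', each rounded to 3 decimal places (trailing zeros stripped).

Executing turtle program step by step:
Start: pos=(0,0), heading=0, pen down
LT 90: heading 0 -> 90
PD: pen down
RT 90: heading 90 -> 0
RT 90: heading 0 -> 270
FD 4: (0,0) -> (0,-4) [heading=270, draw]
RT 169: heading 270 -> 101
PD: pen down
RT 180: heading 101 -> 281
FD 6: (0,-4) -> (1.145,-9.89) [heading=281, draw]
RT 90: heading 281 -> 191
RT 59: heading 191 -> 132
Final: pos=(1.145,-9.89), heading=132, 2 segment(s) drawn

Segment endpoints: x in {0, 0, 1.145}, y in {-9.89, -4, 0}
xmin=0, ymin=-9.89, xmax=1.145, ymax=0

Answer: 0 -9.89 1.145 0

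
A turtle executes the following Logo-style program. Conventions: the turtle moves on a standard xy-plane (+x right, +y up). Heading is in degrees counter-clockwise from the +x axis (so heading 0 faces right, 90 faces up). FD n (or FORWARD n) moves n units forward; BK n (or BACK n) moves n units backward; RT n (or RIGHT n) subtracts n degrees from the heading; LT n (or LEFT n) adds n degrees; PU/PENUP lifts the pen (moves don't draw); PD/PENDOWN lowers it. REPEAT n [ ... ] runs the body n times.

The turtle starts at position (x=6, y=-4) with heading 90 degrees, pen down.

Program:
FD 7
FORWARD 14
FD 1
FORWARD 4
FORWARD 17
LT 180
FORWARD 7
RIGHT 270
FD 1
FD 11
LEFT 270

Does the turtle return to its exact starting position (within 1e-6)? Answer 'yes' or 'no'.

Answer: no

Derivation:
Executing turtle program step by step:
Start: pos=(6,-4), heading=90, pen down
FD 7: (6,-4) -> (6,3) [heading=90, draw]
FD 14: (6,3) -> (6,17) [heading=90, draw]
FD 1: (6,17) -> (6,18) [heading=90, draw]
FD 4: (6,18) -> (6,22) [heading=90, draw]
FD 17: (6,22) -> (6,39) [heading=90, draw]
LT 180: heading 90 -> 270
FD 7: (6,39) -> (6,32) [heading=270, draw]
RT 270: heading 270 -> 0
FD 1: (6,32) -> (7,32) [heading=0, draw]
FD 11: (7,32) -> (18,32) [heading=0, draw]
LT 270: heading 0 -> 270
Final: pos=(18,32), heading=270, 8 segment(s) drawn

Start position: (6, -4)
Final position: (18, 32)
Distance = 37.947; >= 1e-6 -> NOT closed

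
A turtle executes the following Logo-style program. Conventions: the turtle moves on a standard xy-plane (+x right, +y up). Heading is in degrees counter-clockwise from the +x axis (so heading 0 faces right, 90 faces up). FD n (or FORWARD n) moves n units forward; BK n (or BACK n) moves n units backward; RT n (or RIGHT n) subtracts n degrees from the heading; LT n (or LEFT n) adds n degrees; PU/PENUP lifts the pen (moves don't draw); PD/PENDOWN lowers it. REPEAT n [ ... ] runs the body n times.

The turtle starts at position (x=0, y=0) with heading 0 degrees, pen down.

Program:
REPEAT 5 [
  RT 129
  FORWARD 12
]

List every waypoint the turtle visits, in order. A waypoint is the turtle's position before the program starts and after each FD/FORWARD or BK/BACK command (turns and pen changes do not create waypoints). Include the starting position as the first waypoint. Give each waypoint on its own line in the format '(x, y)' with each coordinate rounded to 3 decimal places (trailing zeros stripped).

Executing turtle program step by step:
Start: pos=(0,0), heading=0, pen down
REPEAT 5 [
  -- iteration 1/5 --
  RT 129: heading 0 -> 231
  FD 12: (0,0) -> (-7.552,-9.326) [heading=231, draw]
  -- iteration 2/5 --
  RT 129: heading 231 -> 102
  FD 12: (-7.552,-9.326) -> (-10.047,2.412) [heading=102, draw]
  -- iteration 3/5 --
  RT 129: heading 102 -> 333
  FD 12: (-10.047,2.412) -> (0.645,-3.036) [heading=333, draw]
  -- iteration 4/5 --
  RT 129: heading 333 -> 204
  FD 12: (0.645,-3.036) -> (-10.317,-7.917) [heading=204, draw]
  -- iteration 5/5 --
  RT 129: heading 204 -> 75
  FD 12: (-10.317,-7.917) -> (-7.211,3.674) [heading=75, draw]
]
Final: pos=(-7.211,3.674), heading=75, 5 segment(s) drawn
Waypoints (6 total):
(0, 0)
(-7.552, -9.326)
(-10.047, 2.412)
(0.645, -3.036)
(-10.317, -7.917)
(-7.211, 3.674)

Answer: (0, 0)
(-7.552, -9.326)
(-10.047, 2.412)
(0.645, -3.036)
(-10.317, -7.917)
(-7.211, 3.674)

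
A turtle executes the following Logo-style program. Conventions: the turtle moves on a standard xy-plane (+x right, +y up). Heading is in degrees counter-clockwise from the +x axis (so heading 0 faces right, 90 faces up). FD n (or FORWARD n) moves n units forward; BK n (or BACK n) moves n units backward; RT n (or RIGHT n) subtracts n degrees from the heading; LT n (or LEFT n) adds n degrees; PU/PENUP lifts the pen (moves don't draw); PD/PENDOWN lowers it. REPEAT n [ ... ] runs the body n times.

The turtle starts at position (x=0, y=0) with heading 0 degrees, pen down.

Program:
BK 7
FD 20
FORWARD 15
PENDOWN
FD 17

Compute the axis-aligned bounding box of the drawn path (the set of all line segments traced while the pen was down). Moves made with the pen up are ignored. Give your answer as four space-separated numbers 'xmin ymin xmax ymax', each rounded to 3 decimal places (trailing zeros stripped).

Answer: -7 0 45 0

Derivation:
Executing turtle program step by step:
Start: pos=(0,0), heading=0, pen down
BK 7: (0,0) -> (-7,0) [heading=0, draw]
FD 20: (-7,0) -> (13,0) [heading=0, draw]
FD 15: (13,0) -> (28,0) [heading=0, draw]
PD: pen down
FD 17: (28,0) -> (45,0) [heading=0, draw]
Final: pos=(45,0), heading=0, 4 segment(s) drawn

Segment endpoints: x in {-7, 0, 13, 28, 45}, y in {0}
xmin=-7, ymin=0, xmax=45, ymax=0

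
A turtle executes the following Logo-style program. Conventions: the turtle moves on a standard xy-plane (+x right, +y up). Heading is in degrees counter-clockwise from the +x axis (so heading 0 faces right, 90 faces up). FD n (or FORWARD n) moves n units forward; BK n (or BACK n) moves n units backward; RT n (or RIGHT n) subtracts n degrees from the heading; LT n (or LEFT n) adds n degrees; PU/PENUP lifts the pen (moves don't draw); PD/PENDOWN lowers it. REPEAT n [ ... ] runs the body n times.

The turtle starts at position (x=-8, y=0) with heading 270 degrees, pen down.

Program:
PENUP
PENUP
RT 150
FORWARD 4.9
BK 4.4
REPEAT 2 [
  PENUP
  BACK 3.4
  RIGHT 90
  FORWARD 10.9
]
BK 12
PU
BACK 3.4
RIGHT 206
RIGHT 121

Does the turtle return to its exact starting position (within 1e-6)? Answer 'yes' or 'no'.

Executing turtle program step by step:
Start: pos=(-8,0), heading=270, pen down
PU: pen up
PU: pen up
RT 150: heading 270 -> 120
FD 4.9: (-8,0) -> (-10.45,4.244) [heading=120, move]
BK 4.4: (-10.45,4.244) -> (-8.25,0.433) [heading=120, move]
REPEAT 2 [
  -- iteration 1/2 --
  PU: pen up
  BK 3.4: (-8.25,0.433) -> (-6.55,-2.511) [heading=120, move]
  RT 90: heading 120 -> 30
  FD 10.9: (-6.55,-2.511) -> (2.89,2.939) [heading=30, move]
  -- iteration 2/2 --
  PU: pen up
  BK 3.4: (2.89,2.939) -> (-0.055,1.239) [heading=30, move]
  RT 90: heading 30 -> 300
  FD 10.9: (-0.055,1.239) -> (5.395,-8.201) [heading=300, move]
]
BK 12: (5.395,-8.201) -> (-0.605,2.191) [heading=300, move]
PU: pen up
BK 3.4: (-0.605,2.191) -> (-2.305,5.136) [heading=300, move]
RT 206: heading 300 -> 94
RT 121: heading 94 -> 333
Final: pos=(-2.305,5.136), heading=333, 0 segment(s) drawn

Start position: (-8, 0)
Final position: (-2.305, 5.136)
Distance = 7.669; >= 1e-6 -> NOT closed

Answer: no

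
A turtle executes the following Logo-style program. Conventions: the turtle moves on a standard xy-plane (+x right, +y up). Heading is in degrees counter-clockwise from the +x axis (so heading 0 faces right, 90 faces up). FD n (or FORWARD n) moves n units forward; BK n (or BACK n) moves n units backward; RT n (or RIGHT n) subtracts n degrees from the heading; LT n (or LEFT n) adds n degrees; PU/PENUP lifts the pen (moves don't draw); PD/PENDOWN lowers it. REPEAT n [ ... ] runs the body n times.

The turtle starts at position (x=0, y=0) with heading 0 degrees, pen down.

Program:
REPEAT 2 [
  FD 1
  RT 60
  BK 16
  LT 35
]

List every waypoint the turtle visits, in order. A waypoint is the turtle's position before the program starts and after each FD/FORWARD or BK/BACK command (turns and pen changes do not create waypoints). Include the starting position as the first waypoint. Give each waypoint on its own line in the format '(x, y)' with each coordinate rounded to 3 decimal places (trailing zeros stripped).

Executing turtle program step by step:
Start: pos=(0,0), heading=0, pen down
REPEAT 2 [
  -- iteration 1/2 --
  FD 1: (0,0) -> (1,0) [heading=0, draw]
  RT 60: heading 0 -> 300
  BK 16: (1,0) -> (-7,13.856) [heading=300, draw]
  LT 35: heading 300 -> 335
  -- iteration 2/2 --
  FD 1: (-7,13.856) -> (-6.094,13.434) [heading=335, draw]
  RT 60: heading 335 -> 275
  BK 16: (-6.094,13.434) -> (-7.488,29.373) [heading=275, draw]
  LT 35: heading 275 -> 310
]
Final: pos=(-7.488,29.373), heading=310, 4 segment(s) drawn
Waypoints (5 total):
(0, 0)
(1, 0)
(-7, 13.856)
(-6.094, 13.434)
(-7.488, 29.373)

Answer: (0, 0)
(1, 0)
(-7, 13.856)
(-6.094, 13.434)
(-7.488, 29.373)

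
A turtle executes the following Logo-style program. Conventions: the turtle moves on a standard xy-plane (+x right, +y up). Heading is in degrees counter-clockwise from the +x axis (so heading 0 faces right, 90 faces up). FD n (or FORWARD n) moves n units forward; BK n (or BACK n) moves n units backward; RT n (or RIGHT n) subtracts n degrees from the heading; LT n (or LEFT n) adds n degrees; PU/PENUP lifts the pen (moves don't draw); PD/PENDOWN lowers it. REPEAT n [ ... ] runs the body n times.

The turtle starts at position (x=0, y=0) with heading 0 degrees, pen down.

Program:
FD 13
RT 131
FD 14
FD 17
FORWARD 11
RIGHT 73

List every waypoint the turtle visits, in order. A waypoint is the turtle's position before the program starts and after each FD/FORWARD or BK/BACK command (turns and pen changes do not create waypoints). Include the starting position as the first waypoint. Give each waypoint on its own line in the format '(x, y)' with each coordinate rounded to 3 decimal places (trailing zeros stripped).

Answer: (0, 0)
(13, 0)
(3.815, -10.566)
(-7.338, -23.396)
(-14.554, -31.698)

Derivation:
Executing turtle program step by step:
Start: pos=(0,0), heading=0, pen down
FD 13: (0,0) -> (13,0) [heading=0, draw]
RT 131: heading 0 -> 229
FD 14: (13,0) -> (3.815,-10.566) [heading=229, draw]
FD 17: (3.815,-10.566) -> (-7.338,-23.396) [heading=229, draw]
FD 11: (-7.338,-23.396) -> (-14.554,-31.698) [heading=229, draw]
RT 73: heading 229 -> 156
Final: pos=(-14.554,-31.698), heading=156, 4 segment(s) drawn
Waypoints (5 total):
(0, 0)
(13, 0)
(3.815, -10.566)
(-7.338, -23.396)
(-14.554, -31.698)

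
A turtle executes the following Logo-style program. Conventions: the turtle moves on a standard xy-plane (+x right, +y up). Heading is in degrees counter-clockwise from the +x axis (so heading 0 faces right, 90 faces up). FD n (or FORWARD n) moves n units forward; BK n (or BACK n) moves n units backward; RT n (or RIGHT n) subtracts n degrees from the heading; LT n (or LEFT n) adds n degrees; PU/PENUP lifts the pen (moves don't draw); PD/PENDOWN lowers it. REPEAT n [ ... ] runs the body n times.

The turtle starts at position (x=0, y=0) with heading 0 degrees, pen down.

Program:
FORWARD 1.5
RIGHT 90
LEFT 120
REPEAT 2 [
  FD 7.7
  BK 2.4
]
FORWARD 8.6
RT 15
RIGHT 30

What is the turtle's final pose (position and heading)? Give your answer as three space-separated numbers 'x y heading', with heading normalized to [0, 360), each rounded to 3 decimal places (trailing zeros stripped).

Answer: 18.128 9.6 345

Derivation:
Executing turtle program step by step:
Start: pos=(0,0), heading=0, pen down
FD 1.5: (0,0) -> (1.5,0) [heading=0, draw]
RT 90: heading 0 -> 270
LT 120: heading 270 -> 30
REPEAT 2 [
  -- iteration 1/2 --
  FD 7.7: (1.5,0) -> (8.168,3.85) [heading=30, draw]
  BK 2.4: (8.168,3.85) -> (6.09,2.65) [heading=30, draw]
  -- iteration 2/2 --
  FD 7.7: (6.09,2.65) -> (12.758,6.5) [heading=30, draw]
  BK 2.4: (12.758,6.5) -> (10.68,5.3) [heading=30, draw]
]
FD 8.6: (10.68,5.3) -> (18.128,9.6) [heading=30, draw]
RT 15: heading 30 -> 15
RT 30: heading 15 -> 345
Final: pos=(18.128,9.6), heading=345, 6 segment(s) drawn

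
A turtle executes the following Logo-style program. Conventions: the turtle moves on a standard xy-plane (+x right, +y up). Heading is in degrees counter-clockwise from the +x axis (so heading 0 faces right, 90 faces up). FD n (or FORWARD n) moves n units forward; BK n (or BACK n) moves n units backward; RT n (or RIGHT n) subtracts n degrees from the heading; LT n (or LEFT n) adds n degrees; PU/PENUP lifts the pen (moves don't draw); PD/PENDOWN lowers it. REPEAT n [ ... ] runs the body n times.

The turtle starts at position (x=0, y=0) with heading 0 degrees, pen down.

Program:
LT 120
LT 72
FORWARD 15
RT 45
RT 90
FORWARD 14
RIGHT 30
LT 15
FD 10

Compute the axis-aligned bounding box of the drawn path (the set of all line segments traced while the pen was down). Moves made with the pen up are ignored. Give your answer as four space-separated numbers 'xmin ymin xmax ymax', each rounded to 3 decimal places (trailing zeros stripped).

Answer: -14.672 -3.119 0.384 15.314

Derivation:
Executing turtle program step by step:
Start: pos=(0,0), heading=0, pen down
LT 120: heading 0 -> 120
LT 72: heading 120 -> 192
FD 15: (0,0) -> (-14.672,-3.119) [heading=192, draw]
RT 45: heading 192 -> 147
RT 90: heading 147 -> 57
FD 14: (-14.672,-3.119) -> (-7.047,8.623) [heading=57, draw]
RT 30: heading 57 -> 27
LT 15: heading 27 -> 42
FD 10: (-7.047,8.623) -> (0.384,15.314) [heading=42, draw]
Final: pos=(0.384,15.314), heading=42, 3 segment(s) drawn

Segment endpoints: x in {-14.672, -7.047, 0, 0.384}, y in {-3.119, 0, 8.623, 15.314}
xmin=-14.672, ymin=-3.119, xmax=0.384, ymax=15.314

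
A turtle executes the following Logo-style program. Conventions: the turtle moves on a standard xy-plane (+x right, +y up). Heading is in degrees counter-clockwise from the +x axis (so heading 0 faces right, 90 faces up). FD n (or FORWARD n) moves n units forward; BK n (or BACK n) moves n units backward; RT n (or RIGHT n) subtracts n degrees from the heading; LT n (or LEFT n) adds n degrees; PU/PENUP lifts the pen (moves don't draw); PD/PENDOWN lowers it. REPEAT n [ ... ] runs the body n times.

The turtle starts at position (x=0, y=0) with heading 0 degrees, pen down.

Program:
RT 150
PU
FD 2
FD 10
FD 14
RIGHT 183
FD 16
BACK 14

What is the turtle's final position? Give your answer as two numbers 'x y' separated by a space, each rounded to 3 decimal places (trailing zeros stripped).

Executing turtle program step by step:
Start: pos=(0,0), heading=0, pen down
RT 150: heading 0 -> 210
PU: pen up
FD 2: (0,0) -> (-1.732,-1) [heading=210, move]
FD 10: (-1.732,-1) -> (-10.392,-6) [heading=210, move]
FD 14: (-10.392,-6) -> (-22.517,-13) [heading=210, move]
RT 183: heading 210 -> 27
FD 16: (-22.517,-13) -> (-8.261,-5.736) [heading=27, move]
BK 14: (-8.261,-5.736) -> (-20.735,-12.092) [heading=27, move]
Final: pos=(-20.735,-12.092), heading=27, 0 segment(s) drawn

Answer: -20.735 -12.092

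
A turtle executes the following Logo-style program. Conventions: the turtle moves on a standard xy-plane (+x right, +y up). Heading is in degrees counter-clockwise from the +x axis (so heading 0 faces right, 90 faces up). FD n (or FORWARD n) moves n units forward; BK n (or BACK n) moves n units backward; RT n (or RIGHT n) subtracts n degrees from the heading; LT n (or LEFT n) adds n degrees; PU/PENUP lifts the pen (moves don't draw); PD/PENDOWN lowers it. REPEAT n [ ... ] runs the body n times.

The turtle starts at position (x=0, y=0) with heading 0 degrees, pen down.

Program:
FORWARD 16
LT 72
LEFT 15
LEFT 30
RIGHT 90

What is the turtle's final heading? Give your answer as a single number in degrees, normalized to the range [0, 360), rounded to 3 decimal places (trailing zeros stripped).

Answer: 27

Derivation:
Executing turtle program step by step:
Start: pos=(0,0), heading=0, pen down
FD 16: (0,0) -> (16,0) [heading=0, draw]
LT 72: heading 0 -> 72
LT 15: heading 72 -> 87
LT 30: heading 87 -> 117
RT 90: heading 117 -> 27
Final: pos=(16,0), heading=27, 1 segment(s) drawn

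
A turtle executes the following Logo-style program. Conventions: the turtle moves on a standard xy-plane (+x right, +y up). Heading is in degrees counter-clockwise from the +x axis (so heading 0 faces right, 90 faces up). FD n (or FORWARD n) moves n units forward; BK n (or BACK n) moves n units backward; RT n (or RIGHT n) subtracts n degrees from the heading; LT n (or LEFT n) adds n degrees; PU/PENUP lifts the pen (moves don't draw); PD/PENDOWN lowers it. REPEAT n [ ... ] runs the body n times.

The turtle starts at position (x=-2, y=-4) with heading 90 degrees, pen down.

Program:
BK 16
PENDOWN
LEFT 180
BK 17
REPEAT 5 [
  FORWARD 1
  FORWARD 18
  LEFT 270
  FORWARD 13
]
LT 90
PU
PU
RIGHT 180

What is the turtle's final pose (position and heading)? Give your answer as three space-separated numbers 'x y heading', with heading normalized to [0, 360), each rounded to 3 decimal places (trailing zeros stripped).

Answer: -15 -22 90

Derivation:
Executing turtle program step by step:
Start: pos=(-2,-4), heading=90, pen down
BK 16: (-2,-4) -> (-2,-20) [heading=90, draw]
PD: pen down
LT 180: heading 90 -> 270
BK 17: (-2,-20) -> (-2,-3) [heading=270, draw]
REPEAT 5 [
  -- iteration 1/5 --
  FD 1: (-2,-3) -> (-2,-4) [heading=270, draw]
  FD 18: (-2,-4) -> (-2,-22) [heading=270, draw]
  LT 270: heading 270 -> 180
  FD 13: (-2,-22) -> (-15,-22) [heading=180, draw]
  -- iteration 2/5 --
  FD 1: (-15,-22) -> (-16,-22) [heading=180, draw]
  FD 18: (-16,-22) -> (-34,-22) [heading=180, draw]
  LT 270: heading 180 -> 90
  FD 13: (-34,-22) -> (-34,-9) [heading=90, draw]
  -- iteration 3/5 --
  FD 1: (-34,-9) -> (-34,-8) [heading=90, draw]
  FD 18: (-34,-8) -> (-34,10) [heading=90, draw]
  LT 270: heading 90 -> 0
  FD 13: (-34,10) -> (-21,10) [heading=0, draw]
  -- iteration 4/5 --
  FD 1: (-21,10) -> (-20,10) [heading=0, draw]
  FD 18: (-20,10) -> (-2,10) [heading=0, draw]
  LT 270: heading 0 -> 270
  FD 13: (-2,10) -> (-2,-3) [heading=270, draw]
  -- iteration 5/5 --
  FD 1: (-2,-3) -> (-2,-4) [heading=270, draw]
  FD 18: (-2,-4) -> (-2,-22) [heading=270, draw]
  LT 270: heading 270 -> 180
  FD 13: (-2,-22) -> (-15,-22) [heading=180, draw]
]
LT 90: heading 180 -> 270
PU: pen up
PU: pen up
RT 180: heading 270 -> 90
Final: pos=(-15,-22), heading=90, 17 segment(s) drawn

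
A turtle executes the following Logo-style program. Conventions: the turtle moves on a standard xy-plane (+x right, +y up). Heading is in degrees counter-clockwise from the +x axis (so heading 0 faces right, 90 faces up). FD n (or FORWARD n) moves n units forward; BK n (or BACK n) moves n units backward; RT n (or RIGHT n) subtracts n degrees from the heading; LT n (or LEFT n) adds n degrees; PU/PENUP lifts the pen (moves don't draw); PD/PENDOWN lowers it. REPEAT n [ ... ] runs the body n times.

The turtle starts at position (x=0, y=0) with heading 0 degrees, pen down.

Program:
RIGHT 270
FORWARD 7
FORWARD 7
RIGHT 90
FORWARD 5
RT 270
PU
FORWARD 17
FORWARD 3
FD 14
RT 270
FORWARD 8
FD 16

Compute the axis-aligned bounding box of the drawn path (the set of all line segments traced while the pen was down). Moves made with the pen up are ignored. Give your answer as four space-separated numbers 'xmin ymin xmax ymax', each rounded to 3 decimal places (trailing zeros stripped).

Answer: 0 0 5 14

Derivation:
Executing turtle program step by step:
Start: pos=(0,0), heading=0, pen down
RT 270: heading 0 -> 90
FD 7: (0,0) -> (0,7) [heading=90, draw]
FD 7: (0,7) -> (0,14) [heading=90, draw]
RT 90: heading 90 -> 0
FD 5: (0,14) -> (5,14) [heading=0, draw]
RT 270: heading 0 -> 90
PU: pen up
FD 17: (5,14) -> (5,31) [heading=90, move]
FD 3: (5,31) -> (5,34) [heading=90, move]
FD 14: (5,34) -> (5,48) [heading=90, move]
RT 270: heading 90 -> 180
FD 8: (5,48) -> (-3,48) [heading=180, move]
FD 16: (-3,48) -> (-19,48) [heading=180, move]
Final: pos=(-19,48), heading=180, 3 segment(s) drawn

Segment endpoints: x in {0, 0, 0, 5}, y in {0, 7, 14, 14}
xmin=0, ymin=0, xmax=5, ymax=14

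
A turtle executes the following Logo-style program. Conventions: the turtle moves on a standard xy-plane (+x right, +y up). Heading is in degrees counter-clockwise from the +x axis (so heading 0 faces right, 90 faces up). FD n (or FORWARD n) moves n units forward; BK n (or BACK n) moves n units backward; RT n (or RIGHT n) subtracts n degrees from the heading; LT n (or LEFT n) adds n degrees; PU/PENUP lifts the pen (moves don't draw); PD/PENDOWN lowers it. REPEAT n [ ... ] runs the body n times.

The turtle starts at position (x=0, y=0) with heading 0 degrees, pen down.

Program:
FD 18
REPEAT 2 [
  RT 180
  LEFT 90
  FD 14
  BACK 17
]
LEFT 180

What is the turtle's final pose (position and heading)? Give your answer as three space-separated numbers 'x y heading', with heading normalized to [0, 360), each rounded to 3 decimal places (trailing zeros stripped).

Executing turtle program step by step:
Start: pos=(0,0), heading=0, pen down
FD 18: (0,0) -> (18,0) [heading=0, draw]
REPEAT 2 [
  -- iteration 1/2 --
  RT 180: heading 0 -> 180
  LT 90: heading 180 -> 270
  FD 14: (18,0) -> (18,-14) [heading=270, draw]
  BK 17: (18,-14) -> (18,3) [heading=270, draw]
  -- iteration 2/2 --
  RT 180: heading 270 -> 90
  LT 90: heading 90 -> 180
  FD 14: (18,3) -> (4,3) [heading=180, draw]
  BK 17: (4,3) -> (21,3) [heading=180, draw]
]
LT 180: heading 180 -> 0
Final: pos=(21,3), heading=0, 5 segment(s) drawn

Answer: 21 3 0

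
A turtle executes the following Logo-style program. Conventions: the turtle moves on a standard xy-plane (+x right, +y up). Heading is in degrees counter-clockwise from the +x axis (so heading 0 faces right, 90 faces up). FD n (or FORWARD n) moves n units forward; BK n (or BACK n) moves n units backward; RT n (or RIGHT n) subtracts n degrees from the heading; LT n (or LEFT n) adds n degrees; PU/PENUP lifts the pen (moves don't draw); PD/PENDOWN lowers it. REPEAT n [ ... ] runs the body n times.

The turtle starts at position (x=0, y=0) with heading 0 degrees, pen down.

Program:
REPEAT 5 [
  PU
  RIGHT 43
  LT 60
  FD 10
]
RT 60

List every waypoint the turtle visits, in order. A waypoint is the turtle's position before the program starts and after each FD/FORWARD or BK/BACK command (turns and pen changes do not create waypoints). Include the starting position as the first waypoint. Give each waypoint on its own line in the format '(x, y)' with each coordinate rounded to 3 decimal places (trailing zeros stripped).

Answer: (0, 0)
(9.563, 2.924)
(17.853, 8.516)
(24.147, 16.287)
(27.893, 25.559)
(28.764, 35.521)

Derivation:
Executing turtle program step by step:
Start: pos=(0,0), heading=0, pen down
REPEAT 5 [
  -- iteration 1/5 --
  PU: pen up
  RT 43: heading 0 -> 317
  LT 60: heading 317 -> 17
  FD 10: (0,0) -> (9.563,2.924) [heading=17, move]
  -- iteration 2/5 --
  PU: pen up
  RT 43: heading 17 -> 334
  LT 60: heading 334 -> 34
  FD 10: (9.563,2.924) -> (17.853,8.516) [heading=34, move]
  -- iteration 3/5 --
  PU: pen up
  RT 43: heading 34 -> 351
  LT 60: heading 351 -> 51
  FD 10: (17.853,8.516) -> (24.147,16.287) [heading=51, move]
  -- iteration 4/5 --
  PU: pen up
  RT 43: heading 51 -> 8
  LT 60: heading 8 -> 68
  FD 10: (24.147,16.287) -> (27.893,25.559) [heading=68, move]
  -- iteration 5/5 --
  PU: pen up
  RT 43: heading 68 -> 25
  LT 60: heading 25 -> 85
  FD 10: (27.893,25.559) -> (28.764,35.521) [heading=85, move]
]
RT 60: heading 85 -> 25
Final: pos=(28.764,35.521), heading=25, 0 segment(s) drawn
Waypoints (6 total):
(0, 0)
(9.563, 2.924)
(17.853, 8.516)
(24.147, 16.287)
(27.893, 25.559)
(28.764, 35.521)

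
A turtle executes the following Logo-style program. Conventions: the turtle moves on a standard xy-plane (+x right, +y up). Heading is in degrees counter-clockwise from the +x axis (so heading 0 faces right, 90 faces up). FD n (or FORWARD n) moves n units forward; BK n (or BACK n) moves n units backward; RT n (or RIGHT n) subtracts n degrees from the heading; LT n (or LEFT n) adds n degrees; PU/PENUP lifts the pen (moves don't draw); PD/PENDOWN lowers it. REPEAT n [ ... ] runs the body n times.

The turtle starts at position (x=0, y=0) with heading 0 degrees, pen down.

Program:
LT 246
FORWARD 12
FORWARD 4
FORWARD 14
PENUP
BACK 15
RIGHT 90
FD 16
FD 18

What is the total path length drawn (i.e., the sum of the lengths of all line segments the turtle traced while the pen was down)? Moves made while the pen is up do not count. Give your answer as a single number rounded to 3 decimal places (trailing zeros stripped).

Executing turtle program step by step:
Start: pos=(0,0), heading=0, pen down
LT 246: heading 0 -> 246
FD 12: (0,0) -> (-4.881,-10.963) [heading=246, draw]
FD 4: (-4.881,-10.963) -> (-6.508,-14.617) [heading=246, draw]
FD 14: (-6.508,-14.617) -> (-12.202,-27.406) [heading=246, draw]
PU: pen up
BK 15: (-12.202,-27.406) -> (-6.101,-13.703) [heading=246, move]
RT 90: heading 246 -> 156
FD 16: (-6.101,-13.703) -> (-20.718,-7.195) [heading=156, move]
FD 18: (-20.718,-7.195) -> (-37.162,0.126) [heading=156, move]
Final: pos=(-37.162,0.126), heading=156, 3 segment(s) drawn

Segment lengths:
  seg 1: (0,0) -> (-4.881,-10.963), length = 12
  seg 2: (-4.881,-10.963) -> (-6.508,-14.617), length = 4
  seg 3: (-6.508,-14.617) -> (-12.202,-27.406), length = 14
Total = 30

Answer: 30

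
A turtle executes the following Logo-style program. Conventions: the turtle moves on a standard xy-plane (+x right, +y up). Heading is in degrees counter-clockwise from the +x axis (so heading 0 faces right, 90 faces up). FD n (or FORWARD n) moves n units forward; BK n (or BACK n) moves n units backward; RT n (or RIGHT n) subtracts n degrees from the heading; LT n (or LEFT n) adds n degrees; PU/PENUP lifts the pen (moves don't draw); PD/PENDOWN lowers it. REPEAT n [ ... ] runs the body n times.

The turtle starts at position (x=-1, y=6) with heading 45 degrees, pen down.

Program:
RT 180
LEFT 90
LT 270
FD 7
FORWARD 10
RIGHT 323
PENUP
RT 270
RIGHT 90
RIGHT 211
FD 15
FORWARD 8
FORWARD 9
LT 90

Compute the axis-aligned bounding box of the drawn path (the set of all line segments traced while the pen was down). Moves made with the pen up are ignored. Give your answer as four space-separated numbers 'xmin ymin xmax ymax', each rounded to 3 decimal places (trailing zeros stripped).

Executing turtle program step by step:
Start: pos=(-1,6), heading=45, pen down
RT 180: heading 45 -> 225
LT 90: heading 225 -> 315
LT 270: heading 315 -> 225
FD 7: (-1,6) -> (-5.95,1.05) [heading=225, draw]
FD 10: (-5.95,1.05) -> (-13.021,-6.021) [heading=225, draw]
RT 323: heading 225 -> 262
PU: pen up
RT 270: heading 262 -> 352
RT 90: heading 352 -> 262
RT 211: heading 262 -> 51
FD 15: (-13.021,-6.021) -> (-3.581,5.636) [heading=51, move]
FD 8: (-3.581,5.636) -> (1.454,11.854) [heading=51, move]
FD 9: (1.454,11.854) -> (7.117,18.848) [heading=51, move]
LT 90: heading 51 -> 141
Final: pos=(7.117,18.848), heading=141, 2 segment(s) drawn

Segment endpoints: x in {-13.021, -5.95, -1}, y in {-6.021, 1.05, 6}
xmin=-13.021, ymin=-6.021, xmax=-1, ymax=6

Answer: -13.021 -6.021 -1 6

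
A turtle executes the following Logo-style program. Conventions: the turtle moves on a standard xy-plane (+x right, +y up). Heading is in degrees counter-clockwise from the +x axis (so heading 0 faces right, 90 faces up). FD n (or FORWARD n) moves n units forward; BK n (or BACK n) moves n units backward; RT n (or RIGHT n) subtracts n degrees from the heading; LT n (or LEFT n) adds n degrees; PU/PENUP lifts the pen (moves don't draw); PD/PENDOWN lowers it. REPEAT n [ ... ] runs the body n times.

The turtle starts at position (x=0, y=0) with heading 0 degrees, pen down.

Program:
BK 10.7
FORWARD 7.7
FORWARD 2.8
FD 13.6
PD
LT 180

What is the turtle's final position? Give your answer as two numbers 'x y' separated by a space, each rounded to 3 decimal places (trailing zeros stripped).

Answer: 13.4 0

Derivation:
Executing turtle program step by step:
Start: pos=(0,0), heading=0, pen down
BK 10.7: (0,0) -> (-10.7,0) [heading=0, draw]
FD 7.7: (-10.7,0) -> (-3,0) [heading=0, draw]
FD 2.8: (-3,0) -> (-0.2,0) [heading=0, draw]
FD 13.6: (-0.2,0) -> (13.4,0) [heading=0, draw]
PD: pen down
LT 180: heading 0 -> 180
Final: pos=(13.4,0), heading=180, 4 segment(s) drawn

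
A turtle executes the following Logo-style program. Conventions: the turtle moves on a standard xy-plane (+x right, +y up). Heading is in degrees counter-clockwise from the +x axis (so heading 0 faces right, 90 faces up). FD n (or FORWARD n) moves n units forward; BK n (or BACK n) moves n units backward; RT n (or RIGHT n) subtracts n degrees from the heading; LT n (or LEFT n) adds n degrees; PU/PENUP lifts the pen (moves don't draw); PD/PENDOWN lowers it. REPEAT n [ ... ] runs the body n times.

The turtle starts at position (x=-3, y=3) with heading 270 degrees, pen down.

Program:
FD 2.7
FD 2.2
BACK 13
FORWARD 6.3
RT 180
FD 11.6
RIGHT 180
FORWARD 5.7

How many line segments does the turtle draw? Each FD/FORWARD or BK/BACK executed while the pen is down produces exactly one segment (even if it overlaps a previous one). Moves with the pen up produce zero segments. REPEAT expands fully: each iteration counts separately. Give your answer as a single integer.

Answer: 6

Derivation:
Executing turtle program step by step:
Start: pos=(-3,3), heading=270, pen down
FD 2.7: (-3,3) -> (-3,0.3) [heading=270, draw]
FD 2.2: (-3,0.3) -> (-3,-1.9) [heading=270, draw]
BK 13: (-3,-1.9) -> (-3,11.1) [heading=270, draw]
FD 6.3: (-3,11.1) -> (-3,4.8) [heading=270, draw]
RT 180: heading 270 -> 90
FD 11.6: (-3,4.8) -> (-3,16.4) [heading=90, draw]
RT 180: heading 90 -> 270
FD 5.7: (-3,16.4) -> (-3,10.7) [heading=270, draw]
Final: pos=(-3,10.7), heading=270, 6 segment(s) drawn
Segments drawn: 6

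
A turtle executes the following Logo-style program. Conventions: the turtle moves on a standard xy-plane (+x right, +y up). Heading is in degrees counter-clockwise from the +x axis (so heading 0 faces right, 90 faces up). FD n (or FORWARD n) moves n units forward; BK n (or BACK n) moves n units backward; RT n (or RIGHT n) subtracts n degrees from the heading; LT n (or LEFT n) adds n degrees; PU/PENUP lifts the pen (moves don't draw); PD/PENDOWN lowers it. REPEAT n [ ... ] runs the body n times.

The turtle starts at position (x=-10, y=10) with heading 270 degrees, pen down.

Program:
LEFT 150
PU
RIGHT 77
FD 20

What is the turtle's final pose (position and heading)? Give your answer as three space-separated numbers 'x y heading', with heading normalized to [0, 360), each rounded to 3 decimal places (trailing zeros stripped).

Answer: 9.126 4.153 343

Derivation:
Executing turtle program step by step:
Start: pos=(-10,10), heading=270, pen down
LT 150: heading 270 -> 60
PU: pen up
RT 77: heading 60 -> 343
FD 20: (-10,10) -> (9.126,4.153) [heading=343, move]
Final: pos=(9.126,4.153), heading=343, 0 segment(s) drawn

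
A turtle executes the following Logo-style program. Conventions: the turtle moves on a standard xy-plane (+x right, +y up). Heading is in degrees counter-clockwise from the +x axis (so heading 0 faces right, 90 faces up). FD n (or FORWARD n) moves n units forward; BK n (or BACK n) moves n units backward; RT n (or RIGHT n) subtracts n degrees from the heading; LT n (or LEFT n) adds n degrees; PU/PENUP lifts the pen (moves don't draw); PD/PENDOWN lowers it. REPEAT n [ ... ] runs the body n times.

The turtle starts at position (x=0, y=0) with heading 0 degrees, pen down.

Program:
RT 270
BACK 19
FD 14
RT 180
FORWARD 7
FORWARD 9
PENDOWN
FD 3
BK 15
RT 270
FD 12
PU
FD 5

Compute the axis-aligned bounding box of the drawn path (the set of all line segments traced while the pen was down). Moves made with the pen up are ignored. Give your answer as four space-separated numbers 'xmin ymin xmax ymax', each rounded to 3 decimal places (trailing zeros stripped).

Executing turtle program step by step:
Start: pos=(0,0), heading=0, pen down
RT 270: heading 0 -> 90
BK 19: (0,0) -> (0,-19) [heading=90, draw]
FD 14: (0,-19) -> (0,-5) [heading=90, draw]
RT 180: heading 90 -> 270
FD 7: (0,-5) -> (0,-12) [heading=270, draw]
FD 9: (0,-12) -> (0,-21) [heading=270, draw]
PD: pen down
FD 3: (0,-21) -> (0,-24) [heading=270, draw]
BK 15: (0,-24) -> (0,-9) [heading=270, draw]
RT 270: heading 270 -> 0
FD 12: (0,-9) -> (12,-9) [heading=0, draw]
PU: pen up
FD 5: (12,-9) -> (17,-9) [heading=0, move]
Final: pos=(17,-9), heading=0, 7 segment(s) drawn

Segment endpoints: x in {0, 0, 0, 0, 0, 0, 0, 12}, y in {-24, -21, -19, -12, -9, -9, -5, 0}
xmin=0, ymin=-24, xmax=12, ymax=0

Answer: 0 -24 12 0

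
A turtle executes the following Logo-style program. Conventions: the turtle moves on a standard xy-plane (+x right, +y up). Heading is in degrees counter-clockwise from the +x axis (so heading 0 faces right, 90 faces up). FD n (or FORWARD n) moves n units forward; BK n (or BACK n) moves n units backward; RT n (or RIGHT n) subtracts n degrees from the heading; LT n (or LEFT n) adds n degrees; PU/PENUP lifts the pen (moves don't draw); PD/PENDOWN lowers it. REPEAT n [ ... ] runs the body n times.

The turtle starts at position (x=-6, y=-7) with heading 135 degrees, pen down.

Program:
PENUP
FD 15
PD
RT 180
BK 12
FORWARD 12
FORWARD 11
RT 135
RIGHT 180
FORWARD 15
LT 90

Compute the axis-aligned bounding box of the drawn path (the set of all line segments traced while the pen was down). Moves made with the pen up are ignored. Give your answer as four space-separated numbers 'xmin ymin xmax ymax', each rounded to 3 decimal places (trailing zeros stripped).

Executing turtle program step by step:
Start: pos=(-6,-7), heading=135, pen down
PU: pen up
FD 15: (-6,-7) -> (-16.607,3.607) [heading=135, move]
PD: pen down
RT 180: heading 135 -> 315
BK 12: (-16.607,3.607) -> (-25.092,12.092) [heading=315, draw]
FD 12: (-25.092,12.092) -> (-16.607,3.607) [heading=315, draw]
FD 11: (-16.607,3.607) -> (-8.828,-4.172) [heading=315, draw]
RT 135: heading 315 -> 180
RT 180: heading 180 -> 0
FD 15: (-8.828,-4.172) -> (6.172,-4.172) [heading=0, draw]
LT 90: heading 0 -> 90
Final: pos=(6.172,-4.172), heading=90, 4 segment(s) drawn

Segment endpoints: x in {-25.092, -16.607, -8.828, 6.172}, y in {-4.172, -4.172, 3.607, 12.092}
xmin=-25.092, ymin=-4.172, xmax=6.172, ymax=12.092

Answer: -25.092 -4.172 6.172 12.092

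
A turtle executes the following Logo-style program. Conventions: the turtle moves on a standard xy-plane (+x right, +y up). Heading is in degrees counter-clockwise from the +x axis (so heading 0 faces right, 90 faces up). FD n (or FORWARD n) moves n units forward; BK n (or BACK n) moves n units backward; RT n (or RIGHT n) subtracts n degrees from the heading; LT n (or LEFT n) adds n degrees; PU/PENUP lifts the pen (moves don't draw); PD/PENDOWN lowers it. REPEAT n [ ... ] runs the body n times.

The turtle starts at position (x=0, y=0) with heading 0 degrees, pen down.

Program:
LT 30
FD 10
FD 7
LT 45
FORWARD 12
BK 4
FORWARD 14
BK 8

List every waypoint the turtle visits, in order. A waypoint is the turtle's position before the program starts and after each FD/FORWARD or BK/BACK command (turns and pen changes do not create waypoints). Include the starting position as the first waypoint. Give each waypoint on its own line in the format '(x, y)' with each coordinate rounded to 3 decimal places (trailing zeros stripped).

Answer: (0, 0)
(8.66, 5)
(14.722, 8.5)
(17.828, 20.091)
(16.793, 16.227)
(20.416, 29.75)
(18.346, 22.023)

Derivation:
Executing turtle program step by step:
Start: pos=(0,0), heading=0, pen down
LT 30: heading 0 -> 30
FD 10: (0,0) -> (8.66,5) [heading=30, draw]
FD 7: (8.66,5) -> (14.722,8.5) [heading=30, draw]
LT 45: heading 30 -> 75
FD 12: (14.722,8.5) -> (17.828,20.091) [heading=75, draw]
BK 4: (17.828,20.091) -> (16.793,16.227) [heading=75, draw]
FD 14: (16.793,16.227) -> (20.416,29.75) [heading=75, draw]
BK 8: (20.416,29.75) -> (18.346,22.023) [heading=75, draw]
Final: pos=(18.346,22.023), heading=75, 6 segment(s) drawn
Waypoints (7 total):
(0, 0)
(8.66, 5)
(14.722, 8.5)
(17.828, 20.091)
(16.793, 16.227)
(20.416, 29.75)
(18.346, 22.023)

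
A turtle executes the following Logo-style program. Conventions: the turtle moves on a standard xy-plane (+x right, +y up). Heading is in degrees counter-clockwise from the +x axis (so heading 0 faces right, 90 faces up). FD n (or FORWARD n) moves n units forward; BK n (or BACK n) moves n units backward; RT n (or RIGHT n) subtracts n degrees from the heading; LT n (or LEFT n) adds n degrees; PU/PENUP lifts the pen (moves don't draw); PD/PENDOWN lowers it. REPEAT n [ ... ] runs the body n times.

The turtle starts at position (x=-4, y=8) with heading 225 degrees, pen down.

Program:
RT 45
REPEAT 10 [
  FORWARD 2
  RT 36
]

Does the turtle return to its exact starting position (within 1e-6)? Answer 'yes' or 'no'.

Answer: yes

Derivation:
Executing turtle program step by step:
Start: pos=(-4,8), heading=225, pen down
RT 45: heading 225 -> 180
REPEAT 10 [
  -- iteration 1/10 --
  FD 2: (-4,8) -> (-6,8) [heading=180, draw]
  RT 36: heading 180 -> 144
  -- iteration 2/10 --
  FD 2: (-6,8) -> (-7.618,9.176) [heading=144, draw]
  RT 36: heading 144 -> 108
  -- iteration 3/10 --
  FD 2: (-7.618,9.176) -> (-8.236,11.078) [heading=108, draw]
  RT 36: heading 108 -> 72
  -- iteration 4/10 --
  FD 2: (-8.236,11.078) -> (-7.618,12.98) [heading=72, draw]
  RT 36: heading 72 -> 36
  -- iteration 5/10 --
  FD 2: (-7.618,12.98) -> (-6,14.155) [heading=36, draw]
  RT 36: heading 36 -> 0
  -- iteration 6/10 --
  FD 2: (-6,14.155) -> (-4,14.155) [heading=0, draw]
  RT 36: heading 0 -> 324
  -- iteration 7/10 --
  FD 2: (-4,14.155) -> (-2.382,12.98) [heading=324, draw]
  RT 36: heading 324 -> 288
  -- iteration 8/10 --
  FD 2: (-2.382,12.98) -> (-1.764,11.078) [heading=288, draw]
  RT 36: heading 288 -> 252
  -- iteration 9/10 --
  FD 2: (-1.764,11.078) -> (-2.382,9.176) [heading=252, draw]
  RT 36: heading 252 -> 216
  -- iteration 10/10 --
  FD 2: (-2.382,9.176) -> (-4,8) [heading=216, draw]
  RT 36: heading 216 -> 180
]
Final: pos=(-4,8), heading=180, 10 segment(s) drawn

Start position: (-4, 8)
Final position: (-4, 8)
Distance = 0; < 1e-6 -> CLOSED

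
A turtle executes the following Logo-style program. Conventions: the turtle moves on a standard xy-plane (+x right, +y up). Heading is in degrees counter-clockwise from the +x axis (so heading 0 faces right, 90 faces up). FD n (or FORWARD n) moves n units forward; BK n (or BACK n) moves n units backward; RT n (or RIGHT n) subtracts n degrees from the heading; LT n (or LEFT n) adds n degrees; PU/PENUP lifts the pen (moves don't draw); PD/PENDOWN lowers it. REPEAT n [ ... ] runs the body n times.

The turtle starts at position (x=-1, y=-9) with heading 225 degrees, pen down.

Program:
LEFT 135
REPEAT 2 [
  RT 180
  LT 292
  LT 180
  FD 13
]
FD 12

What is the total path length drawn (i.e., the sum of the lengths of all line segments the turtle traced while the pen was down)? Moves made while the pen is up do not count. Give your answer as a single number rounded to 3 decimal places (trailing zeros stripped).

Answer: 38

Derivation:
Executing turtle program step by step:
Start: pos=(-1,-9), heading=225, pen down
LT 135: heading 225 -> 0
REPEAT 2 [
  -- iteration 1/2 --
  RT 180: heading 0 -> 180
  LT 292: heading 180 -> 112
  LT 180: heading 112 -> 292
  FD 13: (-1,-9) -> (3.87,-21.053) [heading=292, draw]
  -- iteration 2/2 --
  RT 180: heading 292 -> 112
  LT 292: heading 112 -> 44
  LT 180: heading 44 -> 224
  FD 13: (3.87,-21.053) -> (-5.482,-30.084) [heading=224, draw]
]
FD 12: (-5.482,-30.084) -> (-14.114,-38.42) [heading=224, draw]
Final: pos=(-14.114,-38.42), heading=224, 3 segment(s) drawn

Segment lengths:
  seg 1: (-1,-9) -> (3.87,-21.053), length = 13
  seg 2: (3.87,-21.053) -> (-5.482,-30.084), length = 13
  seg 3: (-5.482,-30.084) -> (-14.114,-38.42), length = 12
Total = 38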